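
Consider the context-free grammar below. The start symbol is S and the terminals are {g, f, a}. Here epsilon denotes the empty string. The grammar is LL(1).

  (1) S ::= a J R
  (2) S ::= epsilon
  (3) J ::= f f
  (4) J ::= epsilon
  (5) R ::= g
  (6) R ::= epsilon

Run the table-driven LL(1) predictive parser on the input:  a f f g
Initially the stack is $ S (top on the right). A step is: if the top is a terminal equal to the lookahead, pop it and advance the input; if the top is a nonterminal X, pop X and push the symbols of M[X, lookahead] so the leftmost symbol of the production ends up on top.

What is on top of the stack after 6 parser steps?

g

     Stack    Input      Action
  1  $ S      a f f g $  expand S ::= a J R
  2  $ R J a  a f f g $  match a
  3  $ R J    f f g $    expand J ::= f f
  4  $ R f f  f f g $    match f
  5  $ R f    f g $      match f
  6  $ R      g $        expand R ::= g
Stack after step 6: $ g (top = g).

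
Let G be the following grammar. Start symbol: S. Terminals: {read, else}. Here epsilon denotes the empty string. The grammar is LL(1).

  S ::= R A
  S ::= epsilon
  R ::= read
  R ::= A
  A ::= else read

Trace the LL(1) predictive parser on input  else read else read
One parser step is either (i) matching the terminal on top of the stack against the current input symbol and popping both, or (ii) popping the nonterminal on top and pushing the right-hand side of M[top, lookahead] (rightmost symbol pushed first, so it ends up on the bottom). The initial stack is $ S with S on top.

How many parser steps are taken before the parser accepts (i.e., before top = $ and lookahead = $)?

step 1: stack=$ S  input=else read else read $  — expand S ::= R A
step 2: stack=$ A R  input=else read else read $  — expand R ::= A
step 3: stack=$ A A  input=else read else read $  — expand A ::= else read
step 4: stack=$ A read else  input=else read else read $  — match else
step 5: stack=$ A read  input=read else read $  — match read
step 6: stack=$ A  input=else read $  — expand A ::= else read
step 7: stack=$ read else  input=else read $  — match else
step 8: stack=$ read  input=read $  — match read
Accept reached after 8 steps.

8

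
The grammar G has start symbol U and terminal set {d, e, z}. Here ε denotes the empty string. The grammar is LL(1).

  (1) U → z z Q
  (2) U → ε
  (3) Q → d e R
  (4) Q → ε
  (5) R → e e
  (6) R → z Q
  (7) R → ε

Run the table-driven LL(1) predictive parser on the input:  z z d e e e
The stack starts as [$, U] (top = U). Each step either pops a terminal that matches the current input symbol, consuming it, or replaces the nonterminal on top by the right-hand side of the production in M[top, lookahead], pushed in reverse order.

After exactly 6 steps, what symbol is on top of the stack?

step 1: stack=$ U  input=z z d e e e $  — expand U → z z Q
step 2: stack=$ Q z z  input=z z d e e e $  — match z
step 3: stack=$ Q z  input=z d e e e $  — match z
step 4: stack=$ Q  input=d e e e $  — expand Q → d e R
step 5: stack=$ R e d  input=d e e e $  — match d
step 6: stack=$ R e  input=e e e $  — match e
Stack after step 6: $ R (top = R).

R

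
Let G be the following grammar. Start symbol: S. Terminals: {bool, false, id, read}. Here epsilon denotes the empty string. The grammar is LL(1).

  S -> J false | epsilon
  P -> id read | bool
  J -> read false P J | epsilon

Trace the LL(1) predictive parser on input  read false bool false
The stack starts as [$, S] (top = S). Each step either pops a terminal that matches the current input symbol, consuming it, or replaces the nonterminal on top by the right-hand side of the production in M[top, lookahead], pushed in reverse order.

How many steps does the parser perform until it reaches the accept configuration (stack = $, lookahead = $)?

step 1: stack=$ S  input=read false bool false $  — expand S -> J false
step 2: stack=$ false J  input=read false bool false $  — expand J -> read false P J
step 3: stack=$ false J P false read  input=read false bool false $  — match read
step 4: stack=$ false J P false  input=false bool false $  — match false
step 5: stack=$ false J P  input=bool false $  — expand P -> bool
step 6: stack=$ false J bool  input=bool false $  — match bool
step 7: stack=$ false J  input=false $  — expand J -> epsilon
step 8: stack=$ false  input=false $  — match false
Accept reached after 8 steps.

8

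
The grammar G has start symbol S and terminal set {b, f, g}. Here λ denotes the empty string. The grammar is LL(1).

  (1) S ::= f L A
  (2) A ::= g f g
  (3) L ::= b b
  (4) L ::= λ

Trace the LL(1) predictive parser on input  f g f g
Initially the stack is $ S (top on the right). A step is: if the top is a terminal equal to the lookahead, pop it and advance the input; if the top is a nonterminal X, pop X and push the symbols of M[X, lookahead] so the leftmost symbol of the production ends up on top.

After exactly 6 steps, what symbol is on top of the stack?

g

     Stack    Input      Action
  1  $ S      f g f g $  expand S ::= f L A
  2  $ A L f  f g f g $  match f
  3  $ A L    g f g $    expand L ::= λ
  4  $ A      g f g $    expand A ::= g f g
  5  $ g f g  g f g $    match g
  6  $ g f    f g $      match f
Stack after step 6: $ g (top = g).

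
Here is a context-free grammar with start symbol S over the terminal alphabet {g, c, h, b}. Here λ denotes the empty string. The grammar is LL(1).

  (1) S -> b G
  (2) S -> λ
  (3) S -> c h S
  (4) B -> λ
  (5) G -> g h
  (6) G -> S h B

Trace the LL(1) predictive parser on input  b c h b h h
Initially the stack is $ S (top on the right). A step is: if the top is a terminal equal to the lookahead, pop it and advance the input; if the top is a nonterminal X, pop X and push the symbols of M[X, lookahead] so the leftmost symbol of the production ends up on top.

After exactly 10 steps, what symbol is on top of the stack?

      Stack        Input          Action
   1  $ S          b c h b h h $  expand S -> b G
   2  $ G b        b c h b h h $  match b
   3  $ G          c h b h h $    expand G -> S h B
   4  $ B h S      c h b h h $    expand S -> c h S
   5  $ B h S h c  c h b h h $    match c
   6  $ B h S h    h b h h $      match h
   7  $ B h S      b h h $        expand S -> b G
   8  $ B h G b    b h h $        match b
   9  $ B h G      h h $          expand G -> S h B
  10  $ B h B h S  h h $          expand S -> λ
Stack after step 10: $ B h B h (top = h).

h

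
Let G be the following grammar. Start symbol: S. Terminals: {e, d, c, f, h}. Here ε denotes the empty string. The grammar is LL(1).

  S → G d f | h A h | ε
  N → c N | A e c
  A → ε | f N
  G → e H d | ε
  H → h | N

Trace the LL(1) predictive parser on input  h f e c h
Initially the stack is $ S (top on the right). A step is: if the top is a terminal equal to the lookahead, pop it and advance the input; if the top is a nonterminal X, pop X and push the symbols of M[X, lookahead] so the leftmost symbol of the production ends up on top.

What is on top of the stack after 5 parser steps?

     Stack    Input        Action
  1  $ S      h f e c h $  expand S → h A h
  2  $ h A h  h f e c h $  match h
  3  $ h A    f e c h $    expand A → f N
  4  $ h N f  f e c h $    match f
  5  $ h N    e c h $      expand N → A e c
Stack after step 5: $ h c e A (top = A).

A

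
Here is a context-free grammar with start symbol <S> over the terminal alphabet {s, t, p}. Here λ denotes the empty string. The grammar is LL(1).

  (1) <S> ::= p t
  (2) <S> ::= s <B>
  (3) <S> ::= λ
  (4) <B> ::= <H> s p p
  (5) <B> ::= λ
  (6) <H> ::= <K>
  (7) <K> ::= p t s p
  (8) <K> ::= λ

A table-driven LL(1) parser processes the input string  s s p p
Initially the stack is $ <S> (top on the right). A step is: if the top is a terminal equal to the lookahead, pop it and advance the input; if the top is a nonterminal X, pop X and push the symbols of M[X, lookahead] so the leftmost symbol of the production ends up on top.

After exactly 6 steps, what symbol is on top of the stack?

p

step 1: stack=$ <S>  input=s s p p $  — expand <S> ::= s <B>
step 2: stack=$ <B> s  input=s s p p $  — match s
step 3: stack=$ <B>  input=s p p $  — expand <B> ::= <H> s p p
step 4: stack=$ p p s <H>  input=s p p $  — expand <H> ::= <K>
step 5: stack=$ p p s <K>  input=s p p $  — expand <K> ::= λ
step 6: stack=$ p p s  input=s p p $  — match s
Stack after step 6: $ p p (top = p).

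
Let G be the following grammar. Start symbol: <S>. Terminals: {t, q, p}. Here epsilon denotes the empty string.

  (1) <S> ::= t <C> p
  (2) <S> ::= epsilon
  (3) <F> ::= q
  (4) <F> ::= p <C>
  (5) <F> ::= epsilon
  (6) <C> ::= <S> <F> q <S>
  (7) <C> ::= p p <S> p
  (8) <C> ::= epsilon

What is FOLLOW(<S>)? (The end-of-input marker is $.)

FIRST(<S>) = {epsilon, t}
FIRST(<F>) = {epsilon, p, q}
FIRST(<C>) = {epsilon, p, q, t}  (via <S> <F> q <S>)
FOLLOW(<S>) includes $ since <S> is the start symbol.
FOLLOW(<F>): in <C>::=<S> <F> q <S>, <F> is followed by q <S> with FIRST {q}. Thus FOLLOW(<F>) = {q}.
FOLLOW(<C>): in <S>::=t <C> p, <C> is followed by p with FIRST {p}; in <F>::=p <C>, the suffix after <C> is empty, so FOLLOW(<C>) ⊇ FOLLOW(<F>) = {q}. Thus FOLLOW(<C>) = {p, q}.
FOLLOW(<S>): in <C>::=<S> <F> q <S> (occurrence 1), <S> is followed by <F> q <S> with FIRST {p, q}; in <C>::=<S> <F> q <S> (occurrence 2), the suffix after <S> is empty, so FOLLOW(<S>) ⊇ FOLLOW(<C>) = {p, q}; in <C>::=p p <S> p, <S> is followed by p with FIRST {p}. Thus FOLLOW(<S>) = {$, p, q}.

{$, p, q}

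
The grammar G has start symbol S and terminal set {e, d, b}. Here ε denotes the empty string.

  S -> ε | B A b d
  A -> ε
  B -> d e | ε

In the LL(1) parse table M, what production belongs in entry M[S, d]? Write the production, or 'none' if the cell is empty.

FIRST(A): from A->ε we get {ε}. So FIRST(A) = {ε}.
FIRST(B): from B->d e we get {d}; from B->ε we get {ε}. So FIRST(B) = {ε, d}.
FIRST(S): from S->ε we get {ε}; from S->B A b d we get {b, d}. So FIRST(S) = {ε, b, d}.
FOLLOW(S) includes $ since S is the start symbol.
FOLLOW(S): S appears on no right-hand side. Thus FOLLOW(S) = {$}.
For S -> ε: FIRST(ε) = {ε}, so it goes in M[S, t] for t ∈ {}; since ε ∈ FIRST, also for every t ∈ FOLLOW(S) = {$}.
For S -> B A b d: FIRST(B A b d) = {b, d}, so it goes in M[S, t] for t ∈ {b, d}.

S -> B A b d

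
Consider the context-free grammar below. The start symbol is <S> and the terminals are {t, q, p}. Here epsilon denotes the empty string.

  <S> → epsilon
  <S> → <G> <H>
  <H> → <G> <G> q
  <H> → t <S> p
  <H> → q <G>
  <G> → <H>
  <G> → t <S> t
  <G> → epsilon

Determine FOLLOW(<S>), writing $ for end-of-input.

{$, p, t}

FIRST(<S>) = {epsilon, q, t}  (via <G> <H>)
FIRST(<H>) = {q, t}  (via <G> <G> q)
FIRST(<G>) = {epsilon, q, t}  (via <H>)
FOLLOW(<S>) includes $ since <S> is the start symbol.
FOLLOW(<S>): in <H>→t <S> p, <S> is followed by p with FIRST {p}; in <G>→t <S> t, <S> is followed by t with FIRST {t}. Thus FOLLOW(<S>) = {$, p, t}.
FOLLOW(<H>): in <S>→<G> <H>, the suffix after <H> is empty, so FOLLOW(<H>) ⊇ FOLLOW(<S>) = {$, p, t}; in <G>→<H>, the suffix after <H> is empty, so FOLLOW(<H>) ⊇ FOLLOW(<G>) = {$, p, q, t}. Thus FOLLOW(<H>) = {$, p, q, t}.
FOLLOW(<G>): in <S>→<G> <H>, <G> is followed by <H> with FIRST {q, t}; in <H>→<G> <G> q (occurrence 1), <G> is followed by <G> q with FIRST {q, t}; in <H>→<G> <G> q (occurrence 2), <G> is followed by q with FIRST {q}; in <H>→q <G>, the suffix after <G> is empty, so FOLLOW(<G>) ⊇ FOLLOW(<H>) = {$, p, q, t}. Thus FOLLOW(<G>) = {$, p, q, t}.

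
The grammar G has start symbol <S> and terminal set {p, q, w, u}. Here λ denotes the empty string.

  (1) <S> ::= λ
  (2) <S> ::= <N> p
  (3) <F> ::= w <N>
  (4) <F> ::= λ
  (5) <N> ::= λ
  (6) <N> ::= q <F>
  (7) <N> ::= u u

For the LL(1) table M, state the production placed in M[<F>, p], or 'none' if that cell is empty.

<F> ::= λ

FIRST(<F>): from <F>::=w <N> we get {w}; from <F>::=λ we get {λ}. So FIRST(<F>) = {λ, w}.
FIRST(<N>): from <N>::=λ we get {λ}; from <N>::=q <F> we get {q}; from <N>::=u u we get {u}. So FIRST(<N>) = {λ, q, u}.
FIRST(<S>): from <S>::=λ we get {λ}; from <S>::=<N> p we get {p, q, u}. So FIRST(<S>) = {λ, p, q, u}.
FOLLOW(<S>) includes $ since <S> is the start symbol.
FOLLOW(<F>): in <N>::=q <F>, the suffix after <F> is empty, so FOLLOW(<F>) ⊇ FOLLOW(<N>) = {p}. Thus FOLLOW(<F>) = {p}.
FOLLOW(<N>): in <S>::=<N> p, <N> is followed by p with FIRST {p}; in <F>::=w <N>, the suffix after <N> is empty, so FOLLOW(<N>) ⊇ FOLLOW(<F>) = {p}. Thus FOLLOW(<N>) = {p}.
For <F> ::= w <N>: FIRST(w <N>) = {w}, so it goes in M[<F>, t] for t ∈ {w}.
For <F> ::= λ: FIRST(λ) = {λ}, so it goes in M[<F>, t] for t ∈ {}; since λ ∈ FIRST, also for every t ∈ FOLLOW(<F>) = {p}.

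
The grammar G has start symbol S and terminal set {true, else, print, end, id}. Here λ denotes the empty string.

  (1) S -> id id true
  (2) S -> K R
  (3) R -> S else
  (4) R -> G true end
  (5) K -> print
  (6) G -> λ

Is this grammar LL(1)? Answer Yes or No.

Yes

FIRST(S) = {id, print}
FIRST(R) = {id, print, true}
FIRST(K) = {print}
FIRST(G) = {λ}
FOLLOW(S) = {$, else}
FOLLOW(R) = {$, else}
FOLLOW(K) = {id, print, true}
FOLLOW(G) = {true}
Each cell of M receives at most one production.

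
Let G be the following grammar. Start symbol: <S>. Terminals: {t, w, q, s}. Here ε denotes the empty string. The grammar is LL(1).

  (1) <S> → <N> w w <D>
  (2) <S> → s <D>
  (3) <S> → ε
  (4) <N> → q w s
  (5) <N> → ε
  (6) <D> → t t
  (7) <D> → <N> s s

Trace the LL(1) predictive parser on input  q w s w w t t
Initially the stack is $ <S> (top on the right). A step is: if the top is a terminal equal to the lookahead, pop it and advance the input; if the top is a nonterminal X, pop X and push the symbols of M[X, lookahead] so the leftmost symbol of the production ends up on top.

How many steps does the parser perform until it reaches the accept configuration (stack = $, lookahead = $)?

10

step 1: stack=$ <S>  input=q w s w w t t $  — expand <S> → <N> w w <D>
step 2: stack=$ <D> w w <N>  input=q w s w w t t $  — expand <N> → q w s
step 3: stack=$ <D> w w s w q  input=q w s w w t t $  — match q
step 4: stack=$ <D> w w s w  input=w s w w t t $  — match w
step 5: stack=$ <D> w w s  input=s w w t t $  — match s
step 6: stack=$ <D> w w  input=w w t t $  — match w
step 7: stack=$ <D> w  input=w t t $  — match w
step 8: stack=$ <D>  input=t t $  — expand <D> → t t
step 9: stack=$ t t  input=t t $  — match t
step 10: stack=$ t  input=t $  — match t
Accept reached after 10 steps.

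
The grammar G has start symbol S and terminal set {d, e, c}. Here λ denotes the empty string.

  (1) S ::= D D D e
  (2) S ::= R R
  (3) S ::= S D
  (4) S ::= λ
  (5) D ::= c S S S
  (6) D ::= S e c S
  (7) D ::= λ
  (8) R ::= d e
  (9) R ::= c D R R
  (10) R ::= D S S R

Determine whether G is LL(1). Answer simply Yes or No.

FIRST(S) = {λ, c, d, e}
FIRST(D) = {λ, c, d, e}
FIRST(R) = {c, d, e}
FOLLOW(S) = {$, c, d, e}
FOLLOW(D) = {$, c, d, e}
FOLLOW(R) = {$, c, d, e}
Cell M[D, c] receives both D ::= c S S S and D ::= S e c S and D ::= λ — the grammar is not LL(1).

No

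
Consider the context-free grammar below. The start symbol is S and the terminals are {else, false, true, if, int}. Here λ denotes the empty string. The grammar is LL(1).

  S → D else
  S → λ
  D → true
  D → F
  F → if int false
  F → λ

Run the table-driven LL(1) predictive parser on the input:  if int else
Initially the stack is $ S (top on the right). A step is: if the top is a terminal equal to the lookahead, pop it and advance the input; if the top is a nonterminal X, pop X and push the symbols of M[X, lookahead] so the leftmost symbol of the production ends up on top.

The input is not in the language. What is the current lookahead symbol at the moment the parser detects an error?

else

step 1: stack=$ S  input=if int else $  — expand S → D else
step 2: stack=$ else D  input=if int else $  — expand D → F
step 3: stack=$ else F  input=if int else $  — expand F → if int false
step 4: stack=$ else false int if  input=if int else $  — match if
step 5: stack=$ else false int  input=int else $  — match int
step 6: stack=$ else false  input=else $  — error: top is terminal false but lookahead is else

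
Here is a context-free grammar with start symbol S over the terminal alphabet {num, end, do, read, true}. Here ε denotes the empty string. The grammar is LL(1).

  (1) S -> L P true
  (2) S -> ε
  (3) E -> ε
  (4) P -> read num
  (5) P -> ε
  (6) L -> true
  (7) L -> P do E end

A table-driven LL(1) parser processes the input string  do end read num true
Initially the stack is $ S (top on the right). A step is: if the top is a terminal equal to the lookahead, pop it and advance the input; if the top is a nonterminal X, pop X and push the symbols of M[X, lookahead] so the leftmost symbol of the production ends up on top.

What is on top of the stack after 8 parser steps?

num

     Stack                Input                   Action
  1  $ S                  do end read num true $  expand S -> L P true
  2  $ true P L           do end read num true $  expand L -> P do E end
  3  $ true P end E do P  do end read num true $  expand P -> ε
  4  $ true P end E do    do end read num true $  match do
  5  $ true P end E       end read num true $     expand E -> ε
  6  $ true P end         end read num true $     match end
  7  $ true P             read num true $         expand P -> read num
  8  $ true num read      read num true $         match read
Stack after step 8: $ true num (top = num).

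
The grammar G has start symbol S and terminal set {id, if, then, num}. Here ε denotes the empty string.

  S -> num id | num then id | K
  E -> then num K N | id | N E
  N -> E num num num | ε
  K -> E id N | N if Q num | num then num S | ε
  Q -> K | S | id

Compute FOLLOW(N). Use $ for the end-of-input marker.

FIRST(S) = {ε, id, if, num, then}  (via K)
FIRST(E) = {id, then}  (via N E)
FIRST(N) = {ε, id, then}  (via E num num num)
FIRST(K) = {ε, id, if, num, then}  (via E id N, N if Q num)
FIRST(Q) = {ε, id, if, num, then}  (via K, S)
FOLLOW(S) includes $ since S is the start symbol.
FOLLOW(E): in E->N E, the suffix after E is empty (adds nothing new); in N->E num num num, E is followed by num num num with FIRST {num}; in K->E id N, E is followed by id N with FIRST {id}. Thus FOLLOW(E) = {id, num}.
FOLLOW(Q): in K->N if Q num, Q is followed by num with FIRST {num}. Thus FOLLOW(Q) = {num}.
FOLLOW(S): in K->num then num S, the suffix after S is empty, so FOLLOW(S) ⊇ FOLLOW(K) = {$, id, num, then}; in Q->S, the suffix after S is empty, so FOLLOW(S) ⊇ FOLLOW(Q) = {num}. Thus FOLLOW(S) = {$, id, num, then}.
FOLLOW(K): in S->K, the suffix after K is empty, so FOLLOW(K) ⊇ FOLLOW(S) = {$, id, num, then}; in E->then num K N, K is followed by N with FIRST {ε, id, then}; in E->then num K N, the suffix after K is nullable, so FOLLOW(K) ⊇ FOLLOW(E) = {id, num}; in Q->K, the suffix after K is empty, so FOLLOW(K) ⊇ FOLLOW(Q) = {num}. Thus FOLLOW(K) = {$, id, num, then}.
FOLLOW(N): in E->then num K N, the suffix after N is empty, so FOLLOW(N) ⊇ FOLLOW(E) = {id, num}; in E->N E, N is followed by E with FIRST {id, then}; in K->E id N, the suffix after N is empty, so FOLLOW(N) ⊇ FOLLOW(K) = {$, id, num, then}; in K->N if Q num, N is followed by if Q num with FIRST {if}. Thus FOLLOW(N) = {$, id, if, num, then}.

{$, id, if, num, then}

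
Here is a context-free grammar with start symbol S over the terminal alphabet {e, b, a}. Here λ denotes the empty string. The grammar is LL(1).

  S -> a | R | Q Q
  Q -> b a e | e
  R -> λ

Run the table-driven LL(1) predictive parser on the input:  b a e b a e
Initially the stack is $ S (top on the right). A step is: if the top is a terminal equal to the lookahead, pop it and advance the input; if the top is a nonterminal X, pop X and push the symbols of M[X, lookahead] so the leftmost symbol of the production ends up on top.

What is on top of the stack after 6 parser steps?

b

step 1: stack=$ S  input=b a e b a e $  — expand S -> Q Q
step 2: stack=$ Q Q  input=b a e b a e $  — expand Q -> b a e
step 3: stack=$ Q e a b  input=b a e b a e $  — match b
step 4: stack=$ Q e a  input=a e b a e $  — match a
step 5: stack=$ Q e  input=e b a e $  — match e
step 6: stack=$ Q  input=b a e $  — expand Q -> b a e
Stack after step 6: $ e a b (top = b).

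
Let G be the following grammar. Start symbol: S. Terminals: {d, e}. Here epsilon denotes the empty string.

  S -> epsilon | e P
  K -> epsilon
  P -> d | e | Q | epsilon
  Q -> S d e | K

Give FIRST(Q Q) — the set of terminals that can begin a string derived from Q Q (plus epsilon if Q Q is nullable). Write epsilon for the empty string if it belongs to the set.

{epsilon, d, e}

FIRST(S) = {epsilon, e}
FIRST(K) = {epsilon}
FIRST(Q) = {epsilon, d, e}  (via S d e, K)
FIRST(P) = {epsilon, d, e}  (via Q)
FIRST(Q Q): take FIRST of each symbol in turn, carrying on past any symbol whose FIRST contains epsilon; result {epsilon, d, e}.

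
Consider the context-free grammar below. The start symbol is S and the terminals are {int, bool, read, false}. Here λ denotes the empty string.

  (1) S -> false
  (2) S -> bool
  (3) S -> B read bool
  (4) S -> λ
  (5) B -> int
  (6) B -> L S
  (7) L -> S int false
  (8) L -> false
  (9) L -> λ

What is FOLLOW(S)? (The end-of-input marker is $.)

FIRST(S): from S->false we get {false}; from S->bool we get {bool}; from S->B read bool we get {bool, false, int, read}; from S->λ we get {λ}. So FIRST(S) = {λ, bool, false, int, read}.
FIRST(L): from L->S int false we get {bool, false, int, read}; from L->false we get {false}; from L->λ we get {λ}. So FIRST(L) = {λ, bool, false, int, read}.
FIRST(B): from B->int we get {int}; from B->L S we get {λ, bool, false, int, read}. So FIRST(B) = {λ, bool, false, int, read}.
FOLLOW(S) includes $ since S is the start symbol.
FOLLOW(B): in S->B read bool, B is followed by read bool with FIRST {read}. Thus FOLLOW(B) = {read}.
FOLLOW(S): in B->L S, the suffix after S is empty, so FOLLOW(S) ⊇ FOLLOW(B) = {read}; in L->S int false, S is followed by int false with FIRST {int}. Thus FOLLOW(S) = {$, int, read}.
FOLLOW(L): in B->L S, L is followed by S with FIRST {λ, bool, false, int, read}; in B->L S, the suffix after L is nullable, so FOLLOW(L) ⊇ FOLLOW(B) = {read}. Thus FOLLOW(L) = {bool, false, int, read}.

{$, int, read}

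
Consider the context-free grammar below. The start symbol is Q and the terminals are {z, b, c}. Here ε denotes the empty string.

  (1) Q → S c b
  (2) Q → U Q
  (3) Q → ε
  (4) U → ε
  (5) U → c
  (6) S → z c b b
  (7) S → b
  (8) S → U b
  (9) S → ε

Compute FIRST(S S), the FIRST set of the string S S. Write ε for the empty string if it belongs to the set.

FIRST(U): from U→ε we get {ε}; from U→c we get {c}. So FIRST(U) = {ε, c}.
FIRST(S): from S→z c b b we get {z}; from S→b we get {b}; from S→U b we get {b, c}; from S→ε we get {ε}. So FIRST(S) = {ε, b, c, z}.
FIRST(Q): from Q→S c b we get {b, c, z}; from Q→U Q we get {ε, b, c, z}; from Q→ε we get {ε}. So FIRST(Q) = {ε, b, c, z}.
FIRST(S S): take FIRST of each symbol in turn, carrying on past any symbol whose FIRST contains ε; result {ε, b, c, z}.

{ε, b, c, z}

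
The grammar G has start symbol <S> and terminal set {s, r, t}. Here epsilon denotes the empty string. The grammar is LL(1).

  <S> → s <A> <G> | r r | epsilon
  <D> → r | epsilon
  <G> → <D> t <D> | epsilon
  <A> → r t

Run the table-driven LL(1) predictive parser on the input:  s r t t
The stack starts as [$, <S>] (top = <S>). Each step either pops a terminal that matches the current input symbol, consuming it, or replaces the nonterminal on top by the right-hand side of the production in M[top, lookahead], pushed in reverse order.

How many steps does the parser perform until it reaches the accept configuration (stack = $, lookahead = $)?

9

     Stack        Input      Action
  1  $ <S>        s r t t $  expand <S> → s <A> <G>
  2  $ <G> <A> s  s r t t $  match s
  3  $ <G> <A>    r t t $    expand <A> → r t
  4  $ <G> t r    r t t $    match r
  5  $ <G> t      t t $      match t
  6  $ <G>        t $        expand <G> → <D> t <D>
  7  $ <D> t <D>  t $        expand <D> → epsilon
  8  $ <D> t      t $        match t
  9  $ <D>        $          expand <D> → epsilon
Accept reached after 9 steps.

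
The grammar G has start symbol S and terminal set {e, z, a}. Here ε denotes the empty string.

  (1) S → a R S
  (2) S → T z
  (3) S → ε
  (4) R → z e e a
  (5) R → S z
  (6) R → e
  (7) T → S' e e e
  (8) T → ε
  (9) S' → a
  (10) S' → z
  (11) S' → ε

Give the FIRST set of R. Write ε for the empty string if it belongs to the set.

FIRST(S'): from S'→a we get {a}; from S'→z we get {z}; from S'→ε we get {ε}. So FIRST(S') = {ε, a, z}.
FIRST(T): from T→S' e e e we get {a, e, z}; from T→ε we get {ε}. So FIRST(T) = {ε, a, e, z}.
FIRST(S): from S→a R S we get {a}; from S→T z we get {a, e, z}; from S→ε we get {ε}. So FIRST(S) = {ε, a, e, z}.
FIRST(R): from R→z e e a we get {z}; from R→S z we get {a, e, z}; from R→e we get {e}. So FIRST(R) = {a, e, z}.

{a, e, z}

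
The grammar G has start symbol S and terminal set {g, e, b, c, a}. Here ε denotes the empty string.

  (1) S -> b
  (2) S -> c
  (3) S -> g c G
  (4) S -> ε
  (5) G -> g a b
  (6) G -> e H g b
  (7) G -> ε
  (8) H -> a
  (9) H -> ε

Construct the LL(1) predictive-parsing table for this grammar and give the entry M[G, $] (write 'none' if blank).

FIRST(S): from S->b we get {b}; from S->c we get {c}; from S->g c G we get {g}; from S->ε we get {ε}. So FIRST(S) = {ε, b, c, g}.
FIRST(G): from G->g a b we get {g}; from G->e H g b we get {e}; from G->ε we get {ε}. So FIRST(G) = {ε, e, g}.
FIRST(H): from H->a we get {a}; from H->ε we get {ε}. So FIRST(H) = {ε, a}.
FOLLOW(S) includes $ since S is the start symbol.
FOLLOW(S): S appears on no right-hand side. Thus FOLLOW(S) = {$}.
FOLLOW(G): in S->g c G, the suffix after G is empty, so FOLLOW(G) ⊇ FOLLOW(S) = {$}. Thus FOLLOW(G) = {$}.
For G -> g a b: FIRST(g a b) = {g}, so it goes in M[G, t] for t ∈ {g}.
For G -> e H g b: FIRST(e H g b) = {e}, so it goes in M[G, t] for t ∈ {e}.
For G -> ε: FIRST(ε) = {ε}, so it goes in M[G, t] for t ∈ {}; since ε ∈ FIRST, also for every t ∈ FOLLOW(G) = {$}.

G -> ε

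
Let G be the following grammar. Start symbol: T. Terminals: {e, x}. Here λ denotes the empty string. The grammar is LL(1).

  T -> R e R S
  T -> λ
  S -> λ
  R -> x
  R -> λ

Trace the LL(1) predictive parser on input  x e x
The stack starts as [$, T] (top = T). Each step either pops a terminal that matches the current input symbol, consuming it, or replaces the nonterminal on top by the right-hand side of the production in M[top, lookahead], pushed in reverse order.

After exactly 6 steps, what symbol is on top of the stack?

step 1: stack=$ T  input=x e x $  — expand T -> R e R S
step 2: stack=$ S R e R  input=x e x $  — expand R -> x
step 3: stack=$ S R e x  input=x e x $  — match x
step 4: stack=$ S R e  input=e x $  — match e
step 5: stack=$ S R  input=x $  — expand R -> x
step 6: stack=$ S x  input=x $  — match x
Stack after step 6: $ S (top = S).

S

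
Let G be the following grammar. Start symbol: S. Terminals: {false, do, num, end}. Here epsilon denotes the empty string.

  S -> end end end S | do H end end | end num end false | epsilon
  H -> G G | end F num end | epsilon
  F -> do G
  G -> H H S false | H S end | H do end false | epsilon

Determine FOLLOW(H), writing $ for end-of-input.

{do, end, false}

FIRST(S) = {epsilon, do, end}
FIRST(F) = {do}
FIRST(H) = {epsilon, do, end, false}  (via G G)
FIRST(G) = {epsilon, do, end, false}  (via H H S false, H S end, H do end false)
FOLLOW(S) includes $ since S is the start symbol.
FOLLOW(S): in S->end end end S, the suffix after S is empty (adds nothing new); in G->H H S false, S is followed by false with FIRST {false}; in G->H S end, S is followed by end with FIRST {end}. Thus FOLLOW(S) = {$, end, false}.
FOLLOW(H): in S->do H end end, H is followed by end end with FIRST {end}; in G->H H S false (occurrence 1), H is followed by H S false with FIRST {do, end, false}; in G->H H S false (occurrence 2), H is followed by S false with FIRST {do, end, false}; in G->H S end, H is followed by S end with FIRST {do, end}; in G->H do end false, H is followed by do end false with FIRST {do}. Thus FOLLOW(H) = {do, end, false}.
FOLLOW(F): in H->end F num end, F is followed by num end with FIRST {num}. Thus FOLLOW(F) = {num}.
FOLLOW(G): in H->G G (occurrence 1), G is followed by G with FIRST {epsilon, do, end, false}; in H->G G (occurrence 1), the suffix after G is nullable, so FOLLOW(G) ⊇ FOLLOW(H) = {do, end, false}; in H->G G (occurrence 2), the suffix after G is empty, so FOLLOW(G) ⊇ FOLLOW(H) = {do, end, false}; in F->do G, the suffix after G is empty, so FOLLOW(G) ⊇ FOLLOW(F) = {num}. Thus FOLLOW(G) = {do, end, false, num}.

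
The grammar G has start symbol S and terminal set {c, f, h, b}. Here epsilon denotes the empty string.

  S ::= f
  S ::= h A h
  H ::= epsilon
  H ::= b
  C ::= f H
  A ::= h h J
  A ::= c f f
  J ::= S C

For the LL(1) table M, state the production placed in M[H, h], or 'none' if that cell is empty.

FIRST(S): from S::=f we get {f}; from S::=h A h we get {h}. So FIRST(S) = {f, h}.
FIRST(H): from H::=epsilon we get {epsilon}; from H::=b we get {b}. So FIRST(H) = {epsilon, b}.
FIRST(C): from C::=f H we get {f}. So FIRST(C) = {f}.
FIRST(A): from A::=h h J we get {h}; from A::=c f f we get {c}. So FIRST(A) = {c, h}.
FIRST(J): from J::=S C we get {f, h}. So FIRST(J) = {f, h}.
FOLLOW(S) includes $ since S is the start symbol.
FOLLOW(C): in J::=S C, the suffix after C is empty, so FOLLOW(C) ⊇ FOLLOW(J) = {h}. Thus FOLLOW(C) = {h}.
FOLLOW(H): in C::=f H, the suffix after H is empty, so FOLLOW(H) ⊇ FOLLOW(C) = {h}. Thus FOLLOW(H) = {h}.
For H ::= epsilon: FIRST(epsilon) = {epsilon}, so it goes in M[H, t] for t ∈ {}; since epsilon ∈ FIRST, also for every t ∈ FOLLOW(H) = {h}.
For H ::= b: FIRST(b) = {b}, so it goes in M[H, t] for t ∈ {b}.

H ::= epsilon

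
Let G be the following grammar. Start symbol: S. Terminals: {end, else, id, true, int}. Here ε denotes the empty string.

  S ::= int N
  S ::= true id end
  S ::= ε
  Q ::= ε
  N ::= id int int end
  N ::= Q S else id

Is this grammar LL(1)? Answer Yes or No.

FIRST(S) = {ε, int, true}
FIRST(Q) = {ε}
FIRST(N) = {else, id, int, true}
FOLLOW(S) = {$, else}
FOLLOW(Q) = {else, int, true}
FOLLOW(N) = {$, else}
Each cell of M receives at most one production.

Yes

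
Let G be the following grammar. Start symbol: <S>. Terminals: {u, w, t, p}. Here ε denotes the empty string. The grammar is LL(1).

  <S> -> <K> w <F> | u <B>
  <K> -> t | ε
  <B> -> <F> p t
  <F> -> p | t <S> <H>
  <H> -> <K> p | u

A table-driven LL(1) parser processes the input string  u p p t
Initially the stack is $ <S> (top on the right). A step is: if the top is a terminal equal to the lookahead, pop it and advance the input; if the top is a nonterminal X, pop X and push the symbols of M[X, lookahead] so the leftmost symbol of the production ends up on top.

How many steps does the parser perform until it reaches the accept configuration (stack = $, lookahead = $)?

7

step 1: stack=$ <S>  input=u p p t $  — expand <S> -> u <B>
step 2: stack=$ <B> u  input=u p p t $  — match u
step 3: stack=$ <B>  input=p p t $  — expand <B> -> <F> p t
step 4: stack=$ t p <F>  input=p p t $  — expand <F> -> p
step 5: stack=$ t p p  input=p p t $  — match p
step 6: stack=$ t p  input=p t $  — match p
step 7: stack=$ t  input=t $  — match t
Accept reached after 7 steps.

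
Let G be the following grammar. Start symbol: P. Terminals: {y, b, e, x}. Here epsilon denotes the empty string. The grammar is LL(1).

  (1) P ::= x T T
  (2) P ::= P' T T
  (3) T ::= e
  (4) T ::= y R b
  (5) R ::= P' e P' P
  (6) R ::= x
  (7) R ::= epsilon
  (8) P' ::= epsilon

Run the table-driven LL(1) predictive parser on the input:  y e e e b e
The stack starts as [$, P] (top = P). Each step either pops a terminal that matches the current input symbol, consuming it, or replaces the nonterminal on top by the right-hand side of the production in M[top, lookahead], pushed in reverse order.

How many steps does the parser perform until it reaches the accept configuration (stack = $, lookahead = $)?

      Stack            Input          Action
   1  $ P              y e e e b e $  expand P ::= P' T T
   2  $ T T P'         y e e e b e $  expand P' ::= epsilon
   3  $ T T            y e e e b e $  expand T ::= y R b
   4  $ T b R y        y e e e b e $  match y
   5  $ T b R          e e e b e $    expand R ::= P' e P' P
   6  $ T b P P' e P'  e e e b e $    expand P' ::= epsilon
   7  $ T b P P' e     e e e b e $    match e
   8  $ T b P P'       e e b e $      expand P' ::= epsilon
   9  $ T b P          e e b e $      expand P ::= P' T T
  10  $ T b T T P'     e e b e $      expand P' ::= epsilon
  11  $ T b T T        e e b e $      expand T ::= e
  12  $ T b T e        e e b e $      match e
  13  $ T b T          e b e $        expand T ::= e
  14  $ T b e          e b e $        match e
  15  $ T b            b e $          match b
  16  $ T              e $            expand T ::= e
  17  $ e              e $            match e
Accept reached after 17 steps.

17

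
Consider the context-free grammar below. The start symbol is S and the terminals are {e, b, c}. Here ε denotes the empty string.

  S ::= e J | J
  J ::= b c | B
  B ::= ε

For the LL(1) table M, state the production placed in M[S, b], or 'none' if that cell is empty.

S ::= J

FIRST(B): from B::=ε we get {ε}. So FIRST(B) = {ε}.
FIRST(J): from J::=b c we get {b}; from J::=B we get {ε}. So FIRST(J) = {ε, b}.
FIRST(S): from S::=e J we get {e}; from S::=J we get {ε, b}. So FIRST(S) = {ε, b, e}.
FOLLOW(S) includes $ since S is the start symbol.
FOLLOW(S): S appears on no right-hand side. Thus FOLLOW(S) = {$}.
For S ::= e J: FIRST(e J) = {e}, so it goes in M[S, t] for t ∈ {e}.
For S ::= J: FIRST(J) = {ε, b}, so it goes in M[S, t] for t ∈ {b}; since ε ∈ FIRST, also for every t ∈ FOLLOW(S) = {$}.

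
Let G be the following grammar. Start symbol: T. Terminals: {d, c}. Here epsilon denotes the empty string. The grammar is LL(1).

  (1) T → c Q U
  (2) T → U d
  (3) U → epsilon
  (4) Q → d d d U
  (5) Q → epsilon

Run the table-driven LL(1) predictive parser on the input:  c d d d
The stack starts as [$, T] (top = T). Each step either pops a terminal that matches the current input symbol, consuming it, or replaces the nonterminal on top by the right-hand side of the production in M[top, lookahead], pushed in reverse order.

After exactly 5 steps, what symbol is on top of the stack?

step 1: stack=$ T  input=c d d d $  — expand T → c Q U
step 2: stack=$ U Q c  input=c d d d $  — match c
step 3: stack=$ U Q  input=d d d $  — expand Q → d d d U
step 4: stack=$ U U d d d  input=d d d $  — match d
step 5: stack=$ U U d d  input=d d $  — match d
Stack after step 5: $ U U d (top = d).

d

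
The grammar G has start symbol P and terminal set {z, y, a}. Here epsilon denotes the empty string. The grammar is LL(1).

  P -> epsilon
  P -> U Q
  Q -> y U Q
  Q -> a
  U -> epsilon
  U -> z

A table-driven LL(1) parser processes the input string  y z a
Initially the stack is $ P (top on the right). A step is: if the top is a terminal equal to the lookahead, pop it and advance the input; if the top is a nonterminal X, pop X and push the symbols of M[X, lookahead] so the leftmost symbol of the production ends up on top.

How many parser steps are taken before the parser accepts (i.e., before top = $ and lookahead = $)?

     Stack    Input    Action
  1  $ P      y z a $  expand P -> U Q
  2  $ Q U    y z a $  expand U -> epsilon
  3  $ Q      y z a $  expand Q -> y U Q
  4  $ Q U y  y z a $  match y
  5  $ Q U    z a $    expand U -> z
  6  $ Q z    z a $    match z
  7  $ Q      a $      expand Q -> a
  8  $ a      a $      match a
Accept reached after 8 steps.

8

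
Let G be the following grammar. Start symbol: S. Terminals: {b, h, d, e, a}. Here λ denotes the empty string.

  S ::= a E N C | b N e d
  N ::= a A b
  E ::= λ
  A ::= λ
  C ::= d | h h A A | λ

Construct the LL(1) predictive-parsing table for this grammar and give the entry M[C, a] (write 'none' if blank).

FIRST(S) = {a, b}
FIRST(N) = {a}
FIRST(E) = {λ}
FIRST(A) = {λ}
FIRST(C) = {λ, d, h}
FOLLOW(S) includes $ since S is the start symbol.
FOLLOW(S): S appears on no right-hand side. Thus FOLLOW(S) = {$}.
FOLLOW(C): in S::=a E N C, the suffix after C is empty, so FOLLOW(C) ⊇ FOLLOW(S) = {$}. Thus FOLLOW(C) = {$}.
For C ::= d: FIRST(d) = {d}, so it goes in M[C, t] for t ∈ {d}.
For C ::= h h A A: FIRST(h h A A) = {h}, so it goes in M[C, t] for t ∈ {h}.
For C ::= λ: FIRST(λ) = {λ}, so it goes in M[C, t] for t ∈ {}; since λ ∈ FIRST, also for every t ∈ FOLLOW(C) = {$}.
None of these place a production in M[C, a].

none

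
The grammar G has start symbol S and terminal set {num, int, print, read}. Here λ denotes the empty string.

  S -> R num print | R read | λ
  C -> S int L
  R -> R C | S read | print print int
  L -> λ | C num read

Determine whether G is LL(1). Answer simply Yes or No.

FIRST(S) = {λ, print, read}
FIRST(C) = {int, print, read}
FIRST(R) = {print, read}
FIRST(L) = {λ, int, print, read}
FOLLOW(S) = {$, int, read}
FOLLOW(C) = {int, num, print, read}
FOLLOW(R) = {int, num, print, read}
FOLLOW(L) = {int, num, print, read}
Cell M[L, int] receives both L -> λ and L -> C num read — the grammar is not LL(1).

No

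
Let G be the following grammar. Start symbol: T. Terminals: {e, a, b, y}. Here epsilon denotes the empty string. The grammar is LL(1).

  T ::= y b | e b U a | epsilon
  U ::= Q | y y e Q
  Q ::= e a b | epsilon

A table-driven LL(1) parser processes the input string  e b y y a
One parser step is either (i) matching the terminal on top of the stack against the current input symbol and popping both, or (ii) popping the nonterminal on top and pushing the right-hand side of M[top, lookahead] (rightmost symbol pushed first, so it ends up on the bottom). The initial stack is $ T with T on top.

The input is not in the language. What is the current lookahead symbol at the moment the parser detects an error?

a

step 1: stack=$ T  input=e b y y a $  — expand T ::= e b U a
step 2: stack=$ a U b e  input=e b y y a $  — match e
step 3: stack=$ a U b  input=b y y a $  — match b
step 4: stack=$ a U  input=y y a $  — expand U ::= y y e Q
step 5: stack=$ a Q e y y  input=y y a $  — match y
step 6: stack=$ a Q e y  input=y a $  — match y
step 7: stack=$ a Q e  input=a $  — error: top is terminal e but lookahead is a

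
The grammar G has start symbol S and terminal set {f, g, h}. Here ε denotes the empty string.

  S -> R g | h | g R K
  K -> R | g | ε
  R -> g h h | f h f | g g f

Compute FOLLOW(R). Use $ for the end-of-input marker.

{$, f, g}

FIRST(R) = {f, g}
FIRST(S) = {f, g, h}  (via R g)
FIRST(K) = {ε, f, g}  (via R)
FOLLOW(S) includes $ since S is the start symbol.
FOLLOW(S): S appears on no right-hand side. Thus FOLLOW(S) = {$}.
FOLLOW(K): in S->g R K, the suffix after K is empty, so FOLLOW(K) ⊇ FOLLOW(S) = {$}. Thus FOLLOW(K) = {$}.
FOLLOW(R): in S->R g, R is followed by g with FIRST {g}; in S->g R K, R is followed by K with FIRST {ε, f, g}; in S->g R K, the suffix after R is nullable, so FOLLOW(R) ⊇ FOLLOW(S) = {$}; in K->R, the suffix after R is empty, so FOLLOW(R) ⊇ FOLLOW(K) = {$}. Thus FOLLOW(R) = {$, f, g}.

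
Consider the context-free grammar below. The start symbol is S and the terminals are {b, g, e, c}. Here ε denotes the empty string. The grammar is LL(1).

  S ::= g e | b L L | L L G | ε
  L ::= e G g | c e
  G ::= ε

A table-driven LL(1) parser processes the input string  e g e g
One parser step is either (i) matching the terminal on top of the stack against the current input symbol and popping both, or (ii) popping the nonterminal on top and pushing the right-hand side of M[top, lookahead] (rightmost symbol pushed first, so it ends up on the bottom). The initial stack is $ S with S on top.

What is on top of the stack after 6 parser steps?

step 1: stack=$ S  input=e g e g $  — expand S ::= L L G
step 2: stack=$ G L L  input=e g e g $  — expand L ::= e G g
step 3: stack=$ G L g G e  input=e g e g $  — match e
step 4: stack=$ G L g G  input=g e g $  — expand G ::= ε
step 5: stack=$ G L g  input=g e g $  — match g
step 6: stack=$ G L  input=e g $  — expand L ::= e G g
Stack after step 6: $ G g G e (top = e).

e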